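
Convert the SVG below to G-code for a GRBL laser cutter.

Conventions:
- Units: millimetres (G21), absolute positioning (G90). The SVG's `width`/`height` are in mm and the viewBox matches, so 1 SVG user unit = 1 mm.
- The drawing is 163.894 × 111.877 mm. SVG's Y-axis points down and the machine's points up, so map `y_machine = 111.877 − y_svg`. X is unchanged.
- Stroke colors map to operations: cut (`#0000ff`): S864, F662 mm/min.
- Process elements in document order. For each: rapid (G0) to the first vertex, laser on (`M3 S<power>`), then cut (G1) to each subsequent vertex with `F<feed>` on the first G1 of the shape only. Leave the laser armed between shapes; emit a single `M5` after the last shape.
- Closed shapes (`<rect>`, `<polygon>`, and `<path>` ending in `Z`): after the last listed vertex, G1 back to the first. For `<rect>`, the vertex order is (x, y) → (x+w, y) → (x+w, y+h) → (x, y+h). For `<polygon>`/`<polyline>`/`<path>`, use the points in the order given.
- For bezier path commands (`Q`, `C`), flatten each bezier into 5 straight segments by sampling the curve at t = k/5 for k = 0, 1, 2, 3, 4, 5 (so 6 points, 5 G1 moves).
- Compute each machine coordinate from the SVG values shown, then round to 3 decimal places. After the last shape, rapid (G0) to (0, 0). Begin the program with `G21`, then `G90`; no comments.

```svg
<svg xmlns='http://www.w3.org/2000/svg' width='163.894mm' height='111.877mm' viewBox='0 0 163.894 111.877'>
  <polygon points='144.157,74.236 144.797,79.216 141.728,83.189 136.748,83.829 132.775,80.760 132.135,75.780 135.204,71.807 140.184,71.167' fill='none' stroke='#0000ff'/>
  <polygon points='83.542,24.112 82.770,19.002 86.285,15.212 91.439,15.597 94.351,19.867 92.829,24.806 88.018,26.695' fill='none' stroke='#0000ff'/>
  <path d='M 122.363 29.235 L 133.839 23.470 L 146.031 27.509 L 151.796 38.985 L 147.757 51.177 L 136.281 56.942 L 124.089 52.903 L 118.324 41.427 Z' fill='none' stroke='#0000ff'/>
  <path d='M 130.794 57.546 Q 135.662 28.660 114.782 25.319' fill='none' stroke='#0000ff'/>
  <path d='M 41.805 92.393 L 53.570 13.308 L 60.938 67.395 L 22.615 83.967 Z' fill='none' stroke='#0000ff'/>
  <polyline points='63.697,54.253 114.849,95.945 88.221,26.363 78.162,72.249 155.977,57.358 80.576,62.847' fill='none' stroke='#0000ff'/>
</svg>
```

viewBox `0 0 163.894 111.877` with mm width/height → 1 unit = 1 mm. Flip: y_m = 111.877 − y_svg.

**Shape 1** — `<polygon>` regular polygon, stroke `#0000ff` → cut (S864, F662). Machine vertices: (144.157,37.641) → (144.797,32.661) → (141.728,28.688) → (136.748,28.048) → (132.775,31.117) → (132.135,36.097) → (135.204,40.070) → (140.184,40.710) → (144.157,37.641). Closed: final G1 returns to the first vertex.

**Shape 2** — `<polygon>` regular polygon, stroke `#0000ff` → cut (S864, F662). Machine vertices: (83.542,87.765) → (82.770,92.875) → (86.285,96.665) → (91.439,96.280) → (94.351,92.010) → (92.829,87.071) → (88.018,85.182) → (83.542,87.765). Closed: final G1 returns to the first vertex.

**Shape 3** — `<path>` regular polygon, stroke `#0000ff` → cut (S864, F662). Machine vertices: (122.363,82.642) → (133.839,88.407) → (146.031,84.368) → (151.796,72.892) → (147.757,60.700) → (136.281,54.935) → (124.089,58.974) → (118.324,70.450) → (122.363,82.642). Closed: final G1 returns to the first vertex.

**Shape 4** — `<path>` quadratic bezier, stroke `#0000ff` → cut (S864, F662). Control points (SVG): P0=(130.794,57.546), P1=(135.662,28.660), P2=(114.782,25.319); sampled at t=k/5. Machine vertices: (130.794,54.331) → (131.711,64.864) → (130.569,73.353) → (127.366,79.798) → (122.104,84.200) → (114.782,86.558). Open path.

**Shape 5** — `<path>` closed polygon, stroke `#0000ff` → cut (S864, F662). Machine vertices: (41.805,19.484) → (53.570,98.569) → (60.938,44.482) → (22.615,27.910) → (41.805,19.484). Closed: final G1 returns to the first vertex.

**Shape 6** — `<polyline>` open polyline, stroke `#0000ff` → cut (S864, F662). Machine vertices: (63.697,57.624) → (114.849,15.932) → (88.221,85.514) → (78.162,39.628) → (155.977,54.519) → (80.576,49.030). Open path.

G21
G90
G0 X144.157 Y37.641
M3 S864
G1 X144.797 Y32.661 F662
G1 X141.728 Y28.688
G1 X136.748 Y28.048
G1 X132.775 Y31.117
G1 X132.135 Y36.097
G1 X135.204 Y40.070
G1 X140.184 Y40.710
G1 X144.157 Y37.641
G0 X83.542 Y87.765
M3 S864
G1 X82.770 Y92.875 F662
G1 X86.285 Y96.665
G1 X91.439 Y96.280
G1 X94.351 Y92.010
G1 X92.829 Y87.071
G1 X88.018 Y85.182
G1 X83.542 Y87.765
G0 X122.363 Y82.642
M3 S864
G1 X133.839 Y88.407 F662
G1 X146.031 Y84.368
G1 X151.796 Y72.892
G1 X147.757 Y60.700
G1 X136.281 Y54.935
G1 X124.089 Y58.974
G1 X118.324 Y70.450
G1 X122.363 Y82.642
G0 X130.794 Y54.331
M3 S864
G1 X131.711 Y64.864 F662
G1 X130.569 Y73.353
G1 X127.366 Y79.798
G1 X122.104 Y84.200
G1 X114.782 Y86.558
G0 X41.805 Y19.484
M3 S864
G1 X53.570 Y98.569 F662
G1 X60.938 Y44.482
G1 X22.615 Y27.910
G1 X41.805 Y19.484
G0 X63.697 Y57.624
M3 S864
G1 X114.849 Y15.932 F662
G1 X88.221 Y85.514
G1 X78.162 Y39.628
G1 X155.977 Y54.519
G1 X80.576 Y49.030
M5
G0 X0.000 Y0.000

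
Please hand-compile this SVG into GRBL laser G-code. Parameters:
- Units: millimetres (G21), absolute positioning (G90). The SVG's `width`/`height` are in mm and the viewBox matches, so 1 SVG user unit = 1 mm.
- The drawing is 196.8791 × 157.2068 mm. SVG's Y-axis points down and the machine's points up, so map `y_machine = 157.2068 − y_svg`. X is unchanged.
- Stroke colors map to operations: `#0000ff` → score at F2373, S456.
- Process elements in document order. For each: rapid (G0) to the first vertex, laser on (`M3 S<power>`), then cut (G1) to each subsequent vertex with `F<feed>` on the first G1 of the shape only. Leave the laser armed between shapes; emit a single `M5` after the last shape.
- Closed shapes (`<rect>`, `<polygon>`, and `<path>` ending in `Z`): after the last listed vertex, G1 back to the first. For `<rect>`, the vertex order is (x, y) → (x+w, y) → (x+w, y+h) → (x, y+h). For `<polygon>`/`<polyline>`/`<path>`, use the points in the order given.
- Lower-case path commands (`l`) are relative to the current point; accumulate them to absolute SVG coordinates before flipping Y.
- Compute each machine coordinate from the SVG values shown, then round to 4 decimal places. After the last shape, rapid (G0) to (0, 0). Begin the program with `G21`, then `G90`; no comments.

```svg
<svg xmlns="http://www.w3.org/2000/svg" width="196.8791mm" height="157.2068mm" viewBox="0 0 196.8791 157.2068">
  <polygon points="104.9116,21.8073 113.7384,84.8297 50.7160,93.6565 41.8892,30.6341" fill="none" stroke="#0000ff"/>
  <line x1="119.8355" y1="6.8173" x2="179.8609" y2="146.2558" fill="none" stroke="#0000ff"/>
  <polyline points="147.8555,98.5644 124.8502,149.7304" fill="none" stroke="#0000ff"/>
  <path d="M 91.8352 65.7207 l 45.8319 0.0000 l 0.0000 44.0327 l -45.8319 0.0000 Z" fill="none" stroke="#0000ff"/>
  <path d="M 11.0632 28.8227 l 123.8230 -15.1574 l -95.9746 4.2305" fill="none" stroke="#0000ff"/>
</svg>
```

viewBox `0 0 196.8791 157.2068` with mm width/height → 1 unit = 1 mm. Flip: y_m = 157.2068 − y_svg.

**Shape 1** — `<polygon>` regular polygon, stroke `#0000ff` → score (S456, F2373). Machine vertices: (104.9116,135.3995) → (113.7384,72.3771) → (50.7160,63.5503) → (41.8892,126.5727) → (104.9116,135.3995). Closed: final G1 returns to the first vertex.

**Shape 2** — `<line>` line segment, stroke `#0000ff` → score (S456, F2373). Machine vertices: (119.8355,150.3895) → (179.8609,10.9510). Open path.

**Shape 3** — `<polyline>` line segment, stroke `#0000ff` → score (S456, F2373). Machine vertices: (147.8555,58.6424) → (124.8502,7.4764). Open path.

**Shape 4** — `<path>` rectangle, stroke `#0000ff` → score (S456, F2373). Machine vertices: (91.8352,91.4861) → (137.6671,91.4861) → (137.6671,47.4534) → (91.8352,47.4534) → (91.8352,91.4861). Closed: final G1 returns to the first vertex.

**Shape 5** — `<path>` open polyline, stroke `#0000ff` → score (S456, F2373). Machine vertices: (11.0632,128.3841) → (134.8862,143.5415) → (38.9116,139.3110). Open path.

G21
G90
G0 X104.9116 Y135.3995
M3 S456
G1 X113.7384 Y72.3771 F2373
G1 X50.7160 Y63.5503
G1 X41.8892 Y126.5727
G1 X104.9116 Y135.3995
G0 X119.8355 Y150.3895
M3 S456
G1 X179.8609 Y10.9510 F2373
G0 X147.8555 Y58.6424
M3 S456
G1 X124.8502 Y7.4764 F2373
G0 X91.8352 Y91.4861
M3 S456
G1 X137.6671 Y91.4861 F2373
G1 X137.6671 Y47.4534
G1 X91.8352 Y47.4534
G1 X91.8352 Y91.4861
G0 X11.0632 Y128.3841
M3 S456
G1 X134.8862 Y143.5415 F2373
G1 X38.9116 Y139.3110
M5
G0 X0.0000 Y0.0000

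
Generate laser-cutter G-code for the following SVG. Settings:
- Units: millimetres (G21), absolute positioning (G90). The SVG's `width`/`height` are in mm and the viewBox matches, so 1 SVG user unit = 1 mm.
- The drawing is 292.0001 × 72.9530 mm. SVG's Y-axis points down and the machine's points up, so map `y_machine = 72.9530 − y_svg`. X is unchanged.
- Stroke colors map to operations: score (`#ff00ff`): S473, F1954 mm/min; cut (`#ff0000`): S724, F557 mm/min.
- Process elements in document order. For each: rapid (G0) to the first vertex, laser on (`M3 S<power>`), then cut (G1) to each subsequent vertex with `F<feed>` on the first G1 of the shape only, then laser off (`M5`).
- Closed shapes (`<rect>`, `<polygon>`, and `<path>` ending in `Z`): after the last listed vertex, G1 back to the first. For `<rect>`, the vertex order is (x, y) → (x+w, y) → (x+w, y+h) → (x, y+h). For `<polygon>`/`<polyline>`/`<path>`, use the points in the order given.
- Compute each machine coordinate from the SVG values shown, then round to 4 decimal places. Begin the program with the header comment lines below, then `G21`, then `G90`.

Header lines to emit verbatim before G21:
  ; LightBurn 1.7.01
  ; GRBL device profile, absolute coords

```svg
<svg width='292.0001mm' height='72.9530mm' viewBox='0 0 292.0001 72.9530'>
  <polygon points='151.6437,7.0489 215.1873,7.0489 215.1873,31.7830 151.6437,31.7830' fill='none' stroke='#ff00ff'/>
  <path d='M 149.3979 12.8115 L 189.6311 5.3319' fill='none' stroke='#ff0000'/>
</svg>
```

viewBox `0 0 292.0001 72.9530` with mm width/height → 1 unit = 1 mm. Flip: y_m = 72.9530 − y_svg.

**Shape 1** — `<polygon>` rectangle, stroke `#ff00ff` → score (S473, F1954). Machine vertices: (151.6437,65.9041) → (215.1873,65.9041) → (215.1873,41.1700) → (151.6437,41.1700) → (151.6437,65.9041). Closed: final G1 returns to the first vertex.

**Shape 2** — `<path>` line segment, stroke `#ff0000` → cut (S724, F557). Machine vertices: (149.3979,60.1415) → (189.6311,67.6211). Open path.

; LightBurn 1.7.01
; GRBL device profile, absolute coords
G21
G90
G0 X151.6437 Y65.9041
M3 S473
G1 X215.1873 Y65.9041 F1954
G1 X215.1873 Y41.1700
G1 X151.6437 Y41.1700
G1 X151.6437 Y65.9041
M5
G0 X149.3979 Y60.1415
M3 S724
G1 X189.6311 Y67.6211 F557
M5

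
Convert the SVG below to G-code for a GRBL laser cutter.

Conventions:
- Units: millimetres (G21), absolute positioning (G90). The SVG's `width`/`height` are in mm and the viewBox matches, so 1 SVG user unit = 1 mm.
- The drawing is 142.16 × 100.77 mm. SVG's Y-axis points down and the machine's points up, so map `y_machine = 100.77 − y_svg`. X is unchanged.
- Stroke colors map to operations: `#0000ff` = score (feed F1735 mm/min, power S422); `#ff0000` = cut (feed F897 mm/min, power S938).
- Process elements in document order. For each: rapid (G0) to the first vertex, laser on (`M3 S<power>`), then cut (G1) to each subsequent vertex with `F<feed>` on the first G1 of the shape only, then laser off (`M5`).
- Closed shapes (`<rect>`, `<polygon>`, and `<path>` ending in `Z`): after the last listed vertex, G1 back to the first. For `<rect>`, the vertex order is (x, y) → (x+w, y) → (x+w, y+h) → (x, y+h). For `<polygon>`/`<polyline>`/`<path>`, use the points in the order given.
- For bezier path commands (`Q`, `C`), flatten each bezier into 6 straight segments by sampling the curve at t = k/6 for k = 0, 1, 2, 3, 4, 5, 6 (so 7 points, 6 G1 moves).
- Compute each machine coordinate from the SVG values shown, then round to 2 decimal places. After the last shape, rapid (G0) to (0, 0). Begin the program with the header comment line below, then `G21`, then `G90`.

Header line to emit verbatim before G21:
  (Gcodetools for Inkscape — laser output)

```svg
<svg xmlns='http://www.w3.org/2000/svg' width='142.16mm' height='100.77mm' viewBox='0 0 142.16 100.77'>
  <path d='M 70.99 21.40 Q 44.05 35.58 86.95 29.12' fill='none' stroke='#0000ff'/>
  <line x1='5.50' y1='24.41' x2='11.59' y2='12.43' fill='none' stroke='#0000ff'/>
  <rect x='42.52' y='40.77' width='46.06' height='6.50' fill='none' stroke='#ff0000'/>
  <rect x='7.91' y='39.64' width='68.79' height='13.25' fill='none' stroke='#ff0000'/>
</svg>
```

(Gcodetools for Inkscape — laser output)
G21
G90
G0 X70.99 Y79.37
M3 S422
G1 X63.95 Y75.22 F1735
G1 X60.79 Y72.21
G1 X61.51 Y70.35
G1 X66.11 Y69.64
G1 X74.59 Y70.07
G1 X86.95 Y71.65
M5
G0 X5.50 Y76.36
M3 S422
G1 X11.59 Y88.34 F1735
M5
G0 X42.52 Y60.00
M3 S938
G1 X88.58 Y60.00 F897
G1 X88.58 Y53.50
G1 X42.52 Y53.50
G1 X42.52 Y60.00
M5
G0 X7.91 Y61.13
M3 S938
G1 X76.70 Y61.13 F897
G1 X76.70 Y47.88
G1 X7.91 Y47.88
G1 X7.91 Y61.13
M5
G0 X0.00 Y0.00

viewBox `0 0 142.16 100.77` with mm width/height → 1 unit = 1 mm. Flip: y_m = 100.77 − y_svg.

**Shape 1** — `<path>` quadratic bezier, stroke `#0000ff` → score (S422, F1735). Control points (SVG): P0=(70.99,21.40), P1=(44.05,35.58), P2=(86.95,29.12); sampled at t=k/6. Machine vertices: (70.99,79.37) → (63.95,75.22) → (60.79,72.21) → (61.51,70.35) → (66.11,69.64) → (74.59,70.07) → (86.95,71.65). Open path.

**Shape 2** — `<line>` line segment, stroke `#0000ff` → score (S422, F1735). Machine vertices: (5.50,76.36) → (11.59,88.34). Open path.

**Shape 3** — `<rect>` rectangle, stroke `#ff0000` → cut (S938, F897). Machine vertices: (42.52,60.00) → (88.58,60.00) → (88.58,53.50) → (42.52,53.50) → (42.52,60.00). Closed: final G1 returns to the first vertex.

**Shape 4** — `<rect>` rectangle, stroke `#ff0000` → cut (S938, F897). Machine vertices: (7.91,61.13) → (76.70,61.13) → (76.70,47.88) → (7.91,47.88) → (7.91,61.13). Closed: final G1 returns to the first vertex.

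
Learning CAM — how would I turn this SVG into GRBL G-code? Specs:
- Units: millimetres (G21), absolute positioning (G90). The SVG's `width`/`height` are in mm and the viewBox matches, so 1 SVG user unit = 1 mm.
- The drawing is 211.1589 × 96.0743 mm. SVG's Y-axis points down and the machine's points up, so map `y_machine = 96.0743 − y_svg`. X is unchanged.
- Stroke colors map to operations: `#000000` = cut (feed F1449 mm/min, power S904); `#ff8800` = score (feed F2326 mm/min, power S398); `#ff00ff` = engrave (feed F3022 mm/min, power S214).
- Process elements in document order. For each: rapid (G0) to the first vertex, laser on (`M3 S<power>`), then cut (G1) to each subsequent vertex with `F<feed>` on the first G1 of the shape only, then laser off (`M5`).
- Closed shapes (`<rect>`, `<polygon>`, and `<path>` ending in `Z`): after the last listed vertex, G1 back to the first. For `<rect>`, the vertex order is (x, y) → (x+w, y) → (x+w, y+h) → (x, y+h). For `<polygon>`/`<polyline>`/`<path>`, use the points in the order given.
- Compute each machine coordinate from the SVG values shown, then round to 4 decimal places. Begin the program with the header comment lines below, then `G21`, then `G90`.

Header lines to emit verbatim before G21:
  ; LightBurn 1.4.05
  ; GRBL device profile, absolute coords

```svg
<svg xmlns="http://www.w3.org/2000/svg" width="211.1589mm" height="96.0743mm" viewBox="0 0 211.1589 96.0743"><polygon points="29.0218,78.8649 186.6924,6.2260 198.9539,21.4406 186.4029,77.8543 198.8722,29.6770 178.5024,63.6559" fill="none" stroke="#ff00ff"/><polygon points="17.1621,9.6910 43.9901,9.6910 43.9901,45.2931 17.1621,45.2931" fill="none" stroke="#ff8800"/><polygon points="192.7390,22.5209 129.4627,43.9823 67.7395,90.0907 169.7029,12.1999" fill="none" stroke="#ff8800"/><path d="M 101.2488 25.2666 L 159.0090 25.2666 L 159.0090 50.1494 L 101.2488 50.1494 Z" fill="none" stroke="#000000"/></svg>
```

viewBox `0 0 211.1589 96.0743` with mm width/height → 1 unit = 1 mm. Flip: y_m = 96.0743 − y_svg.

**Shape 1** — `<polygon>` closed polygon, stroke `#ff00ff` → engrave (S214, F3022). Machine vertices: (29.0218,17.2094) → (186.6924,89.8483) → (198.9539,74.6337) → (186.4029,18.2200) → (198.8722,66.3973) → (178.5024,32.4184) → (29.0218,17.2094). Closed: final G1 returns to the first vertex.

**Shape 2** — `<polygon>` rectangle, stroke `#ff8800` → score (S398, F2326). Machine vertices: (17.1621,86.3833) → (43.9901,86.3833) → (43.9901,50.7812) → (17.1621,50.7812) → (17.1621,86.3833). Closed: final G1 returns to the first vertex.

**Shape 3** — `<polygon>` closed polygon, stroke `#ff8800` → score (S398, F2326). Machine vertices: (192.7390,73.5534) → (129.4627,52.0920) → (67.7395,5.9836) → (169.7029,83.8744) → (192.7390,73.5534). Closed: final G1 returns to the first vertex.

**Shape 4** — `<path>` rectangle, stroke `#000000` → cut (S904, F1449). Machine vertices: (101.2488,70.8077) → (159.0090,70.8077) → (159.0090,45.9249) → (101.2488,45.9249) → (101.2488,70.8077). Closed: final G1 returns to the first vertex.

; LightBurn 1.4.05
; GRBL device profile, absolute coords
G21
G90
G0 X29.0218 Y17.2094
M3 S214
G1 X186.6924 Y89.8483 F3022
G1 X198.9539 Y74.6337
G1 X186.4029 Y18.2200
G1 X198.8722 Y66.3973
G1 X178.5024 Y32.4184
G1 X29.0218 Y17.2094
M5
G0 X17.1621 Y86.3833
M3 S398
G1 X43.9901 Y86.3833 F2326
G1 X43.9901 Y50.7812
G1 X17.1621 Y50.7812
G1 X17.1621 Y86.3833
M5
G0 X192.7390 Y73.5534
M3 S398
G1 X129.4627 Y52.0920 F2326
G1 X67.7395 Y5.9836
G1 X169.7029 Y83.8744
G1 X192.7390 Y73.5534
M5
G0 X101.2488 Y70.8077
M3 S904
G1 X159.0090 Y70.8077 F1449
G1 X159.0090 Y45.9249
G1 X101.2488 Y45.9249
G1 X101.2488 Y70.8077
M5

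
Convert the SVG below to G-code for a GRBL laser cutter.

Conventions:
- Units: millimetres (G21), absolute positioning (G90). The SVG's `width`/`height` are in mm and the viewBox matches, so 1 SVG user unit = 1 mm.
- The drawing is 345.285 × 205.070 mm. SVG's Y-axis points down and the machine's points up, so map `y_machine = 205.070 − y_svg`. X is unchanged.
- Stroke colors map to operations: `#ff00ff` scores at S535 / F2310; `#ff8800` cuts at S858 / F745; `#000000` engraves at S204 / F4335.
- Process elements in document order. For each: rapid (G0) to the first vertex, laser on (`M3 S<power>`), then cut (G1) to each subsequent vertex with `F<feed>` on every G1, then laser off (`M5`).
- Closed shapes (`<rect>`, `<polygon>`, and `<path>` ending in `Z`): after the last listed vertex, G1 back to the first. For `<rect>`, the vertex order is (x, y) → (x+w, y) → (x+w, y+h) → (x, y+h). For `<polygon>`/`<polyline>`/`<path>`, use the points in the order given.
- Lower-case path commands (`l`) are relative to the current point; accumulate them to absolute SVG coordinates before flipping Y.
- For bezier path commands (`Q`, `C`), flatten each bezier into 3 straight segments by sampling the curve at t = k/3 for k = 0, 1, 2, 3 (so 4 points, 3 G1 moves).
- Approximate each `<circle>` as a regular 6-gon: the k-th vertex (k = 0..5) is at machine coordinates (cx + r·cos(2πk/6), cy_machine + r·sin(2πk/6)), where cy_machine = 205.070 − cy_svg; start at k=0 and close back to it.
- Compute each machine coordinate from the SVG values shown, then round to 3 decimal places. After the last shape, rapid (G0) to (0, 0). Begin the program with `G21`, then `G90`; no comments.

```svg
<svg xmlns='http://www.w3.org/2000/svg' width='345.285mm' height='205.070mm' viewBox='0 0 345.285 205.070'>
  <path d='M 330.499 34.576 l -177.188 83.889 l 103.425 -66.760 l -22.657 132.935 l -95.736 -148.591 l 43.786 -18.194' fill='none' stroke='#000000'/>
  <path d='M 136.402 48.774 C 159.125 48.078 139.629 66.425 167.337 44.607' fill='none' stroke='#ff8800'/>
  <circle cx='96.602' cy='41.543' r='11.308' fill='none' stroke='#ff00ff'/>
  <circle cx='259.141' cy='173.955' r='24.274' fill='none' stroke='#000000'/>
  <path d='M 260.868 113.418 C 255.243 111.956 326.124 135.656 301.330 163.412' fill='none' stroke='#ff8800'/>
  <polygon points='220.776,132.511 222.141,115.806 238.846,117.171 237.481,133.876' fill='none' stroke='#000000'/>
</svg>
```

viewBox `0 0 345.285 205.070` with mm width/height → 1 unit = 1 mm. Flip: y_m = 205.070 − y_svg.

**Shape 1** — `<path>` open polyline, stroke `#000000` → engrave (S204, F4335). Machine vertices: (330.499,170.494) → (153.311,86.605) → (256.736,153.365) → (234.079,20.430) → (138.343,169.021) → (182.129,187.215). Open path.

**Shape 2** — `<path>` cubic bezier, stroke `#ff8800` → cut (S858, F745). Control points (SVG): P0=(136.402,48.774), P1=(159.125,48.078), P2=(139.629,66.425), P3=(167.337,44.607); sampled at t=k/3. Machine vertices: (136.402,156.296) → (148.364,152.837) → (152.052,149.840) → (167.337,160.463). Open path.

**Shape 3** — `<circle>` circle, stroke `#ff00ff` → score (S535, F2310). Machine vertices: (107.910,163.527) → (102.256,173.320) → (90.948,173.320) → (85.294,163.527) → (90.948,153.734) → (102.256,153.734) → (107.910,163.527). Closed: final G1 returns to the first vertex.

**Shape 4** — `<circle>` circle, stroke `#000000` → engrave (S204, F4335). Machine vertices: (283.415,31.115) → (271.278,52.137) → (247.004,52.137) → (234.867,31.115) → (247.004,10.093) → (271.278,10.093) → (283.415,31.115). Closed: final G1 returns to the first vertex.

**Shape 5** — `<path>` cubic bezier, stroke `#ff8800` → cut (S858, F745). Control points (SVG): P0=(260.868,113.418), P1=(255.243,111.956), P2=(326.124,135.656), P3=(301.330,163.412); sampled at t=k/3. Machine vertices: (260.868,91.652) → (274.368,85.508) → (300.609,67.280) → (301.330,41.658). Open path.

**Shape 6** — `<polygon>` regular polygon, stroke `#000000` → engrave (S204, F4335). Machine vertices: (220.776,72.559) → (222.141,89.264) → (238.846,87.899) → (237.481,71.194) → (220.776,72.559). Closed: final G1 returns to the first vertex.

G21
G90
G0 X330.499 Y170.494
M3 S204
G1 X153.311 Y86.605 F4335
G1 X256.736 Y153.365 F4335
G1 X234.079 Y20.430 F4335
G1 X138.343 Y169.021 F4335
G1 X182.129 Y187.215 F4335
M5
G0 X136.402 Y156.296
M3 S858
G1 X148.364 Y152.837 F745
G1 X152.052 Y149.840 F745
G1 X167.337 Y160.463 F745
M5
G0 X107.910 Y163.527
M3 S535
G1 X102.256 Y173.320 F2310
G1 X90.948 Y173.320 F2310
G1 X85.294 Y163.527 F2310
G1 X90.948 Y153.734 F2310
G1 X102.256 Y153.734 F2310
G1 X107.910 Y163.527 F2310
M5
G0 X283.415 Y31.115
M3 S204
G1 X271.278 Y52.137 F4335
G1 X247.004 Y52.137 F4335
G1 X234.867 Y31.115 F4335
G1 X247.004 Y10.093 F4335
G1 X271.278 Y10.093 F4335
G1 X283.415 Y31.115 F4335
M5
G0 X260.868 Y91.652
M3 S858
G1 X274.368 Y85.508 F745
G1 X300.609 Y67.280 F745
G1 X301.330 Y41.658 F745
M5
G0 X220.776 Y72.559
M3 S204
G1 X222.141 Y89.264 F4335
G1 X238.846 Y87.899 F4335
G1 X237.481 Y71.194 F4335
G1 X220.776 Y72.559 F4335
M5
G0 X0.000 Y0.000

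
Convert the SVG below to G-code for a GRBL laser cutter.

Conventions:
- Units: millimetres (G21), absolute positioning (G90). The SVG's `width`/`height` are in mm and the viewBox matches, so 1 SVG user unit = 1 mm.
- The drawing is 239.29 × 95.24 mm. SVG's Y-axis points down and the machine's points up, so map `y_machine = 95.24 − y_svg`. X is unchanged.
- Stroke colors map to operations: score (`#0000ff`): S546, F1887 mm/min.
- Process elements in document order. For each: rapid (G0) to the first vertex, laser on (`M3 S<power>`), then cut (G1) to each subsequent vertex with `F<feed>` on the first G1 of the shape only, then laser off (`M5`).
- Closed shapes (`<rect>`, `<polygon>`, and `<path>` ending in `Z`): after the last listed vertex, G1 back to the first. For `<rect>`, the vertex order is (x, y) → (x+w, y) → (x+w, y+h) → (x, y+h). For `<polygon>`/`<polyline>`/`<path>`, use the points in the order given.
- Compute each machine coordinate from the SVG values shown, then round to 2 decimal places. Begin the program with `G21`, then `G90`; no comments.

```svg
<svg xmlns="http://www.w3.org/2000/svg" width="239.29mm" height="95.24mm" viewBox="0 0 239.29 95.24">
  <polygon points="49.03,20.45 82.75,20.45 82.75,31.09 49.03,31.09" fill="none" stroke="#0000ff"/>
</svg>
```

G21
G90
G0 X49.03 Y74.79
M3 S546
G1 X82.75 Y74.79 F1887
G1 X82.75 Y64.15
G1 X49.03 Y64.15
G1 X49.03 Y74.79
M5

viewBox `0 0 239.29 95.24` with mm width/height → 1 unit = 1 mm. Flip: y_m = 95.24 − y_svg.

**Shape 1** — `<polygon>` rectangle, stroke `#0000ff` → score (S546, F1887). Machine vertices: (49.03,74.79) → (82.75,74.79) → (82.75,64.15) → (49.03,64.15) → (49.03,74.79). Closed: final G1 returns to the first vertex.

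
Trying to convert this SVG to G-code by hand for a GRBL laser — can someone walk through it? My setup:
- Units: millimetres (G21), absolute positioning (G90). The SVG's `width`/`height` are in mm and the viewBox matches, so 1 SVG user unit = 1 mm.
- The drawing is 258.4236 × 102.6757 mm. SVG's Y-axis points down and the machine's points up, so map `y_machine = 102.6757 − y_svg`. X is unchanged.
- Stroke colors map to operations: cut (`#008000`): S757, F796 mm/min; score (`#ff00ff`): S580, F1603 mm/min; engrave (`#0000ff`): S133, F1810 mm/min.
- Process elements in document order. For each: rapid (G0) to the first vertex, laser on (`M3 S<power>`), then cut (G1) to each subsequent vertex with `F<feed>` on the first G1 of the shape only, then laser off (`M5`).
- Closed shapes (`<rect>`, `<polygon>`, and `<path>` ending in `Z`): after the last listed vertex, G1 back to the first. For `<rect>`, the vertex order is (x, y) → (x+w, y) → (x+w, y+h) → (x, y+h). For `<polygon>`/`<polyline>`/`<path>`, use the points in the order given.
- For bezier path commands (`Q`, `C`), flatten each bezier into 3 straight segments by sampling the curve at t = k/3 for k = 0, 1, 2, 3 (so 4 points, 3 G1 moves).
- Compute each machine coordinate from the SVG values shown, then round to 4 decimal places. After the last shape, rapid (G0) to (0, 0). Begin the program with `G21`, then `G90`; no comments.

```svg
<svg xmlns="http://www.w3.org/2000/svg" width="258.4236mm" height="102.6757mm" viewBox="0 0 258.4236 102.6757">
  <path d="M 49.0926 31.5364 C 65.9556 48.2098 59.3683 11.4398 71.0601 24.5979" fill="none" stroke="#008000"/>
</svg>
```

G21
G90
G0 X49.0926 Y71.1393
M3 S757
G1 X59.6844 Y68.4518 F796
G1 X63.9158 Y78.4218
G1 X71.0601 Y78.0778
M5
G0 X0.0000 Y0.0000

Since the viewBox matches the mm dimensions, user units are millimetres directly. The only transform is the Y-flip y_m = 102.6757 − y_svg.

Shape 1 is a cubic bezier drawn with `<path>`. Its stroke #008000 means cut at S757, F796. After flipping Y the toolpath is (49.0926,71.1393) → (59.6844,68.4518) → (63.9158,78.4218) → (71.0601,78.0778).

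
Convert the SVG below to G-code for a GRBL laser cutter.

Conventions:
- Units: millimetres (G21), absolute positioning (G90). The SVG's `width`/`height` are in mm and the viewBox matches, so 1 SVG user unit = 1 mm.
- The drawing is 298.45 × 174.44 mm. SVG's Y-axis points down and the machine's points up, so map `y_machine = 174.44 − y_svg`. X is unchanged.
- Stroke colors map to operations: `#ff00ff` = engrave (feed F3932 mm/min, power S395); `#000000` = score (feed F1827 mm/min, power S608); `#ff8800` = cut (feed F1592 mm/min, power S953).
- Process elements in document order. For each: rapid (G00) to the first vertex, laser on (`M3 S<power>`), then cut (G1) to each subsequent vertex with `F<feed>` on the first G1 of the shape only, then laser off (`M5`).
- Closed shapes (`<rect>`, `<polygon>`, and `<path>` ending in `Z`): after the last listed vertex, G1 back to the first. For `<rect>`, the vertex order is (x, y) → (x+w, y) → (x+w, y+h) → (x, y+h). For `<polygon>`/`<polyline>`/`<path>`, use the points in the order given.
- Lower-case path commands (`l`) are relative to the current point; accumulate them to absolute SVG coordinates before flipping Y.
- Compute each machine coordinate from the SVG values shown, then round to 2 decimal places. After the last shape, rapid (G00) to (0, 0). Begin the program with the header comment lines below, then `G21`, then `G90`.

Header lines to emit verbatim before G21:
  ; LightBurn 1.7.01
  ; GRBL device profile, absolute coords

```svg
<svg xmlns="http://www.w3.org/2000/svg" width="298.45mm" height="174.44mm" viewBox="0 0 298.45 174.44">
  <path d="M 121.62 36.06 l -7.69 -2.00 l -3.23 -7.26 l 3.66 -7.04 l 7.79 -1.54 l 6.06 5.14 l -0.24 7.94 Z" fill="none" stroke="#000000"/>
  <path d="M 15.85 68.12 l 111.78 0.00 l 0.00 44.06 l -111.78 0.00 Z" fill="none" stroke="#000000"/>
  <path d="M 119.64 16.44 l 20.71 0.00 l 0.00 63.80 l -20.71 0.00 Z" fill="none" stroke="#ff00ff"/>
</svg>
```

viewBox `0 0 298.45 174.44` with mm width/height → 1 unit = 1 mm. Flip: y_m = 174.44 − y_svg.

**Shape 1** — `<path>` regular polygon, stroke `#000000` → score (S608, F1827). Machine vertices: (121.62,138.38) → (113.93,140.38) → (110.70,147.64) → (114.36,154.68) → (122.15,156.22) → (128.21,151.08) → (127.97,143.14) → (121.62,138.38). Closed: final G1 returns to the first vertex.

**Shape 2** — `<path>` rectangle, stroke `#000000` → score (S608, F1827). Machine vertices: (15.85,106.32) → (127.63,106.32) → (127.63,62.26) → (15.85,62.26) → (15.85,106.32). Closed: final G1 returns to the first vertex.

**Shape 3** — `<path>` rectangle, stroke `#ff00ff` → engrave (S395, F3932). Machine vertices: (119.64,158.00) → (140.35,158.00) → (140.35,94.20) → (119.64,94.20) → (119.64,158.00). Closed: final G1 returns to the first vertex.

; LightBurn 1.7.01
; GRBL device profile, absolute coords
G21
G90
G00 X121.62 Y138.38
M3 S608
G1 X113.93 Y140.38 F1827
G1 X110.70 Y147.64
G1 X114.36 Y154.68
G1 X122.15 Y156.22
G1 X128.21 Y151.08
G1 X127.97 Y143.14
G1 X121.62 Y138.38
M5
G00 X15.85 Y106.32
M3 S608
G1 X127.63 Y106.32 F1827
G1 X127.63 Y62.26
G1 X15.85 Y62.26
G1 X15.85 Y106.32
M5
G00 X119.64 Y158.00
M3 S395
G1 X140.35 Y158.00 F3932
G1 X140.35 Y94.20
G1 X119.64 Y94.20
G1 X119.64 Y158.00
M5
G00 X0.00 Y0.00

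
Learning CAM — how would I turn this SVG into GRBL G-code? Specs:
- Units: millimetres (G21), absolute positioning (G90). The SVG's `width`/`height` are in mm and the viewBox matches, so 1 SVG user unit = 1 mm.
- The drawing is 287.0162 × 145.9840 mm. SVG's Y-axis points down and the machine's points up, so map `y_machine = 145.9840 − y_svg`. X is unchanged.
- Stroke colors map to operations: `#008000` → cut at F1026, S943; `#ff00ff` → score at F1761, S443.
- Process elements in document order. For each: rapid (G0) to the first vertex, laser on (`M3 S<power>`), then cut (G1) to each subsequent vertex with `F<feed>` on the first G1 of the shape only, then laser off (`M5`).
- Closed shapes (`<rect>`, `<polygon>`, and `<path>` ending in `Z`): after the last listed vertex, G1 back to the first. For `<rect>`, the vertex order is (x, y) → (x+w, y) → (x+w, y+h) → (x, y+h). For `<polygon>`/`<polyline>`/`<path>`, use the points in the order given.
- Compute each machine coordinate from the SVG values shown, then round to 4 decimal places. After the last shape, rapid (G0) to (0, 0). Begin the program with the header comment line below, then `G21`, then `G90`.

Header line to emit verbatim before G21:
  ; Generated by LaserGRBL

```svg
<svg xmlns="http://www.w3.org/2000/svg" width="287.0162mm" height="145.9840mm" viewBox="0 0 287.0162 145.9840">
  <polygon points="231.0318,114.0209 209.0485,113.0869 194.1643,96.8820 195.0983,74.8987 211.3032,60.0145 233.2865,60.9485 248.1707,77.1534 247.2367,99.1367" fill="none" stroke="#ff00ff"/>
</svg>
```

viewBox `0 0 287.0162 145.9840` with mm width/height → 1 unit = 1 mm. Flip: y_m = 145.9840 − y_svg.

**Shape 1** — `<polygon>` regular polygon, stroke `#ff00ff` → score (S443, F1761). Machine vertices: (231.0318,31.9631) → (209.0485,32.8971) → (194.1643,49.1020) → (195.0983,71.0853) → (211.3032,85.9695) → (233.2865,85.0355) → (248.1707,68.8306) → (247.2367,46.8473) → (231.0318,31.9631). Closed: final G1 returns to the first vertex.

; Generated by LaserGRBL
G21
G90
G0 X231.0318 Y31.9631
M3 S443
G1 X209.0485 Y32.8971 F1761
G1 X194.1643 Y49.1020
G1 X195.0983 Y71.0853
G1 X211.3032 Y85.9695
G1 X233.2865 Y85.0355
G1 X248.1707 Y68.8306
G1 X247.2367 Y46.8473
G1 X231.0318 Y31.9631
M5
G0 X0.0000 Y0.0000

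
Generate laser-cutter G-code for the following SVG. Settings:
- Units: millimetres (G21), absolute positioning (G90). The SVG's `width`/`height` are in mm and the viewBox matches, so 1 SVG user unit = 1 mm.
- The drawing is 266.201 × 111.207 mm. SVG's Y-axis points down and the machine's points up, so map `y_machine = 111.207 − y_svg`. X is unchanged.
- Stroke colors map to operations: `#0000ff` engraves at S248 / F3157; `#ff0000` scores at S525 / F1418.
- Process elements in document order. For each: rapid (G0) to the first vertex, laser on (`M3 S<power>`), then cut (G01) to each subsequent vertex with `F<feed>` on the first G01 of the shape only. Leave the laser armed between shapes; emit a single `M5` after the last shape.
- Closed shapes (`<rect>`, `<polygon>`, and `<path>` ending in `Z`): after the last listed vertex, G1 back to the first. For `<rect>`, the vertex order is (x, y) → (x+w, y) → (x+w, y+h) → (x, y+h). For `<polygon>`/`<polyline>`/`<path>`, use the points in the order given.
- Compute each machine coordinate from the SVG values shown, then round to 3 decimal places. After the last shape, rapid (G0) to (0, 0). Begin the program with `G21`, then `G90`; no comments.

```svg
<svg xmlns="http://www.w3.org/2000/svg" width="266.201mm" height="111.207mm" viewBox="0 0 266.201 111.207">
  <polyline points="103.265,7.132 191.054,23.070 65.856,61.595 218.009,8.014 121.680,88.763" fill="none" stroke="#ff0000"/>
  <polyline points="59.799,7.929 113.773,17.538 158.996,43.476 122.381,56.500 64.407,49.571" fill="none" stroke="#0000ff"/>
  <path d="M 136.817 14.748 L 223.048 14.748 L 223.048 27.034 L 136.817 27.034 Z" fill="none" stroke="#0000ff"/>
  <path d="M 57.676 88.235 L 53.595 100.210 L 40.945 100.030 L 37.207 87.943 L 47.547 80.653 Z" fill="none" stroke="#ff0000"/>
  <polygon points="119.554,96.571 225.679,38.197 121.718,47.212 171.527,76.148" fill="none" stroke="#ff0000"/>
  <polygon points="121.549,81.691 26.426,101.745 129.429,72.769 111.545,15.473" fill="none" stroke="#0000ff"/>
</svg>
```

Since the viewBox matches the mm dimensions, user units are millimetres directly. The only transform is the Y-flip y_m = 111.207 − y_svg.

Shape 1 is a open polyline drawn with `<polyline>`. Its stroke #ff0000 means score at S525, F1418. After flipping Y the toolpath is (103.265,104.075) → (191.054,88.137) → (65.856,49.612) → (218.009,103.193) → (121.680,22.444).

Shape 2 is a open polyline drawn with `<polyline>`. Its stroke #0000ff means engrave at S248, F3157. After flipping Y the toolpath is (59.799,103.278) → (113.773,93.669) → (158.996,67.731) → (122.381,54.707) → (64.407,61.636).

Shape 3 is a rectangle drawn with `<path>`. Its stroke #0000ff means engrave at S248, F3157. After flipping Y the toolpath is (136.817,96.459) → (223.048,96.459) → (223.048,84.173) → (136.817,84.173) → (136.817,96.459), returning to the start.

Shape 4 is a regular polygon drawn with `<path>`. Its stroke #ff0000 means score at S525, F1418. After flipping Y the toolpath is (57.676,22.972) → (53.595,10.997) → (40.945,11.177) → (37.207,23.264) → (47.547,30.554) → (57.676,22.972), returning to the start.

Shape 5 is a closed polygon drawn with `<polygon>`. Its stroke #ff0000 means score at S525, F1418. After flipping Y the toolpath is (119.554,14.636) → (225.679,73.010) → (121.718,63.995) → (171.527,35.059) → (119.554,14.636), returning to the start.

Shape 6 is a closed polygon drawn with `<polygon>`. Its stroke #0000ff means engrave at S248, F3157. After flipping Y the toolpath is (121.549,29.516) → (26.426,9.462) → (129.429,38.438) → (111.545,95.734) → (121.549,29.516), returning to the start.

G21
G90
G0 X103.265 Y104.075
M3 S525
G01 X191.054 Y88.137 F1418
G01 X65.856 Y49.612
G01 X218.009 Y103.193
G01 X121.680 Y22.444
G0 X59.799 Y103.278
M3 S248
G01 X113.773 Y93.669 F3157
G01 X158.996 Y67.731
G01 X122.381 Y54.707
G01 X64.407 Y61.636
G0 X136.817 Y96.459
M3 S248
G01 X223.048 Y96.459 F3157
G01 X223.048 Y84.173
G01 X136.817 Y84.173
G01 X136.817 Y96.459
G0 X57.676 Y22.972
M3 S525
G01 X53.595 Y10.997 F1418
G01 X40.945 Y11.177
G01 X37.207 Y23.264
G01 X47.547 Y30.554
G01 X57.676 Y22.972
G0 X119.554 Y14.636
M3 S525
G01 X225.679 Y73.010 F1418
G01 X121.718 Y63.995
G01 X171.527 Y35.059
G01 X119.554 Y14.636
G0 X121.549 Y29.516
M3 S248
G01 X26.426 Y9.462 F3157
G01 X129.429 Y38.438
G01 X111.545 Y95.734
G01 X121.549 Y29.516
M5
G0 X0.000 Y0.000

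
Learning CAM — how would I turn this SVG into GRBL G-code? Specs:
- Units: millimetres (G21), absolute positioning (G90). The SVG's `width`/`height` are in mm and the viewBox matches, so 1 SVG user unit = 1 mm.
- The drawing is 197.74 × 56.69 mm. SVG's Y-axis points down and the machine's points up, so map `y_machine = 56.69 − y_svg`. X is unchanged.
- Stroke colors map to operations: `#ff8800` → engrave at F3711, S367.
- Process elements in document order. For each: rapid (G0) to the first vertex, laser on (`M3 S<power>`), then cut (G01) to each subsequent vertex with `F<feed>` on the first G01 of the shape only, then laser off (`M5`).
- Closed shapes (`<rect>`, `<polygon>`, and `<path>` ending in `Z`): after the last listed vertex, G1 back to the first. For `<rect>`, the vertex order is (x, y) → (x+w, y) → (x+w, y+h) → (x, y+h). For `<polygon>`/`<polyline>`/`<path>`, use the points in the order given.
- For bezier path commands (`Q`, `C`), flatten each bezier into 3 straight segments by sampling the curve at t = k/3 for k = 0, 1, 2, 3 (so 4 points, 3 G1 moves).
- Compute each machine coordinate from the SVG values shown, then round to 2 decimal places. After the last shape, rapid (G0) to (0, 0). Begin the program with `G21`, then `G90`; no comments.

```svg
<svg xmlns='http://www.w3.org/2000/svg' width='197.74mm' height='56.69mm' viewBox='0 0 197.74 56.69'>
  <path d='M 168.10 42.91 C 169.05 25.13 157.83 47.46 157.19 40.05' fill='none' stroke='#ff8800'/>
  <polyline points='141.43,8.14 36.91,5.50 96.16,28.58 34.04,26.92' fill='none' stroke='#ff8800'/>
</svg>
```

G21
G90
G0 X168.10 Y13.78
M3 S367
G01 X165.84 Y20.78 F3711
G01 X160.51 Y16.56
G01 X157.19 Y16.64
M5
G0 X141.43 Y48.55
M3 S367
G01 X36.91 Y51.19 F3711
G01 X96.16 Y28.11
G01 X34.04 Y29.77
M5
G0 X0.00 Y0.00

1 u = 1 mm; y_m = 56.69 − y.

[1] `<path>` cubic bezier, #ff8800→engrave S367 F3711: (168.10,13.78) → (165.84,20.78) → (160.51,16.56) → (157.19,16.64)

[2] `<polyline>` open polyline, #ff8800→engrave S367 F3711: (141.43,48.55) → (36.91,51.19) → (96.16,28.11) → (34.04,29.77)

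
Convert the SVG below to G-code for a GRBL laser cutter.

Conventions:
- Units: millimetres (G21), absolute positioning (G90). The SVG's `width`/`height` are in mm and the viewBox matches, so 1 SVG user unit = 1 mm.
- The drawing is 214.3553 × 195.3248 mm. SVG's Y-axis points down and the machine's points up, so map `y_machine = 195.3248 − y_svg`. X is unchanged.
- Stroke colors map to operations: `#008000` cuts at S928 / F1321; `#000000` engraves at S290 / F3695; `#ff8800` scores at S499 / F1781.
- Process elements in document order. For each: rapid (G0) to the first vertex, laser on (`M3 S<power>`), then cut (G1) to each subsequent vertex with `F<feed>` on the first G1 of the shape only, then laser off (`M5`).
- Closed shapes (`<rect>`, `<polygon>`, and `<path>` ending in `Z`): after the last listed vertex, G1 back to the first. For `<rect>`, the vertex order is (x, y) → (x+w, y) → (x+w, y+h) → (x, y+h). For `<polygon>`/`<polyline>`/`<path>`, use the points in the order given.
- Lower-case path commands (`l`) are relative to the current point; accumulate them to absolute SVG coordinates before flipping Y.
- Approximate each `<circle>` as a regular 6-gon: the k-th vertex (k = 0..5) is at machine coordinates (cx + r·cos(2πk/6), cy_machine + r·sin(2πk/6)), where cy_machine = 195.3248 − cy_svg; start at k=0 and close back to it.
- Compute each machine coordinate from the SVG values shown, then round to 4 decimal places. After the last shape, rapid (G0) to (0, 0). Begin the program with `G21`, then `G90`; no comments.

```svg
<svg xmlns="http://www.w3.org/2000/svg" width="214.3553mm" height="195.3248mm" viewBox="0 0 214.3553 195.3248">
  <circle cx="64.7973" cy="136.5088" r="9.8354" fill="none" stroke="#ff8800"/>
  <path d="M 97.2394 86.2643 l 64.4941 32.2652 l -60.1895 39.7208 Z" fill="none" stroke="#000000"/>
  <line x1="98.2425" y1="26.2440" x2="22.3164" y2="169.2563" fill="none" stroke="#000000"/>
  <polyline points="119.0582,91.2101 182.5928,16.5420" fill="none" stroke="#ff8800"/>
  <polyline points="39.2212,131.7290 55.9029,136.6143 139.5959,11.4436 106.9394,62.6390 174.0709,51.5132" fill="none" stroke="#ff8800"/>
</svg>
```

1 u = 1 mm; y_m = 195.3248 − y.

[1] `<circle>` circle, #ff8800→score S499 F1781: (74.6327,58.8160) → (69.7150,67.3337) → (59.8796,67.3337) → (54.9619,58.8160) → (59.8796,50.2983) → (69.7150,50.2983) → (74.6327,58.8160) (closed)

[2] `<path>` regular polygon, #000000→engrave S290 F3695: (97.2394,109.0605) → (161.7335,76.7953) → (101.5440,37.0745) → (97.2394,109.0605) (closed)

[3] `<line>` line segment, #000000→engrave S290 F3695: (98.2425,169.0808) → (22.3164,26.0685)

[4] `<polyline>` line segment, #ff8800→score S499 F1781: (119.0582,104.1147) → (182.5928,178.7828)

[5] `<polyline>` open polyline, #ff8800→score S499 F1781: (39.2212,63.5958) → (55.9029,58.7105) → (139.5959,183.8812) → (106.9394,132.6858) → (174.0709,143.8116)

G21
G90
G0 X74.6327 Y58.8160
M3 S499
G1 X69.7150 Y67.3337 F1781
G1 X59.8796 Y67.3337
G1 X54.9619 Y58.8160
G1 X59.8796 Y50.2983
G1 X69.7150 Y50.2983
G1 X74.6327 Y58.8160
M5
G0 X97.2394 Y109.0605
M3 S290
G1 X161.7335 Y76.7953 F3695
G1 X101.5440 Y37.0745
G1 X97.2394 Y109.0605
M5
G0 X98.2425 Y169.0808
M3 S290
G1 X22.3164 Y26.0685 F3695
M5
G0 X119.0582 Y104.1147
M3 S499
G1 X182.5928 Y178.7828 F1781
M5
G0 X39.2212 Y63.5958
M3 S499
G1 X55.9029 Y58.7105 F1781
G1 X139.5959 Y183.8812
G1 X106.9394 Y132.6858
G1 X174.0709 Y143.8116
M5
G0 X0.0000 Y0.0000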